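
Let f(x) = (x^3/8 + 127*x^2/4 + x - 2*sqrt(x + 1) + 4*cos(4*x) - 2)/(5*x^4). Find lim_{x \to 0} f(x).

8207/960

Substitution gives 0/0 (the numerator vanishes to order 4).
Expand each term to order x^4: the coefficient of x^4 in -2·√(1 + x) is 5/64 and in 4·cos(4x) is 128/3.
Lower-order terms cancel with the polynomial part, so the numerator is (8207/192)·x^4 + o(x^4), and the limit is (8207/192)/(5) = 8207/960.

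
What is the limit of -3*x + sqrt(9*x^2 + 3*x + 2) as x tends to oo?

1/2

This has the form ∞ − ∞. Multiply and divide by the conjugate √(9*x^2 + 3*x + 2) + 3x.
That gives (3x + 2) / (√(9*x^2 + 3*x + 2) + 3x).
Divide numerator and denominator by x: the limit is 3/(2·3) = 1/2.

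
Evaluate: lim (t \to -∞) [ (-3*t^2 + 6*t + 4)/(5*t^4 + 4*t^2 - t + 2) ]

The denominator has degree 4 and the numerator degree 2. Dividing numerator and denominator by t^4 sends every term to 0 except the leading denominator term, so the limit is 0.

0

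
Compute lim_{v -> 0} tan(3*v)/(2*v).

Substitution gives 0/0.
Since tan(u)/u → 1 as u → 0, tan(3v)/(3v) → 1 and the limit is 3/2.

3/2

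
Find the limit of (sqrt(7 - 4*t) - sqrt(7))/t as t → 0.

A 0/0 form; rationalise with √(7 - 4t) + √7. This collapses the numerator to -4t, leaving -4/(√(7 - 4t) + √7) → -4/(2√7) = -2*√(7)/7.

-2*√(7)/7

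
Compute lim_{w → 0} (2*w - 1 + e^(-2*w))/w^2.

Direct substitution gives 0/0.
Apply L'Hôpital: lim (2 - 2*e^(-2*w))/(2*w), still 0/0.
After 2 applications of L'Hôpital's rule the quotient is (4*e^(-2*w))/(2); substituting w = 0 gives 2.

2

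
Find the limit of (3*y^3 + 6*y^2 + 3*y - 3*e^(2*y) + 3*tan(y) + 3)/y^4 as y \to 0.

Substitution gives 0/0; apply L'Hôpital's rule 4 times.
After differentiating numerator and denominator 4 times the quotient is (-48*e^(2*y) + 72*tan(y)^5 + 120*tan(y)^3 + 48*tan(y))/(24); at y = 0 this is -2.

-2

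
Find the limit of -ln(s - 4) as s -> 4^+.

∞

As s → 4⁺, s - 4 → 0⁺ and ln(s - 4) → −∞.
Multiplying by -1 gives ∞.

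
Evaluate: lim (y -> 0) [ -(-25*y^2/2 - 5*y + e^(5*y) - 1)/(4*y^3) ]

-125/24

Direct substitution gives 0/0.
Apply L'Hôpital: lim (-25*y + 5*e^(5*y) - 5)/(-12*y^2), still 0/0.
Apply L'Hôpital: lim (25*e^(5*y) - 25)/(-24*y), still 0/0.
After 3 applications of L'Hôpital's rule the quotient is (125*e^(5*y))/(-24); substituting y = 0 gives -125/24.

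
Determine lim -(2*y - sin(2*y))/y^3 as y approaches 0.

Direct substitution gives 0/0.
Apply L'Hôpital: lim (2 - 2*cos(2*y))/(-3*y^2), still 0/0.
Apply L'Hôpital: lim (4*sin(2*y))/(-6*y), still 0/0.
After 3 applications of L'Hôpital's rule the quotient is (8*cos(2*y))/(-6); substituting y = 0 gives -4/3.

-4/3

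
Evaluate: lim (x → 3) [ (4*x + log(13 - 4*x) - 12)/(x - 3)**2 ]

-8

Direct substitution gives 0/0.
Apply L'Hôpital: lim (4 - 4/(13 - 4*x))/(2*x - 6), still 0/0.
After 2 applications of L'Hôpital's rule the quotient is (-16/(13 - 4*x)^2)/(2); substituting x = 3 gives -8.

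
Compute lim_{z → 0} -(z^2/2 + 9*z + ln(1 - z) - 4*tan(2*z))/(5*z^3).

11/5

Substitution gives 0/0 (the numerator vanishes to order 3).
Expand each term to order z^3: the coefficient of z^3 in ln(1 - z) is -1/3 and in -4·tan(2z) is -32/3.
Lower-order terms cancel with the polynomial part, so the numerator is (-11)·z^3 + o(z^3), and the limit is (-11)/(-5) = 11/5.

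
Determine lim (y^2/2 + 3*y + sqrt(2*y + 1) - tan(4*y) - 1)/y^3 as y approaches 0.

Substitution gives 0/0; apply L'Hôpital's rule 3 times.
After differentiating numerator and denominator 3 times the quotient is (-256*tan(4*y)^2/cos(4*y)^2 - 128/cos(4*y)^4 + 3/(2*y + 1)^(5/2))/(6); at y = 0 this is -125/6.

-125/6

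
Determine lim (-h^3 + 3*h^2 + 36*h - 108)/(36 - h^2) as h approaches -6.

Direct substitution gives 0/0, so factor. Both numerator and denominator have (h + 6) as a factor.
After cancelling, the expression reduces to (-h^2 + 9*h - 18)/(6 - h).
Substituting h = -6 gives -9.

-9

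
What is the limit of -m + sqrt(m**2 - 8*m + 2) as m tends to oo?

An ∞ − ∞ form. Rationalising with the conjugate, the difference becomes (-8m + 2) / (√(m^2 - 8*m + 2) + m).
For large m the denominator behaves like 2·m, so the quotient tends to -8/2 = -4.

-4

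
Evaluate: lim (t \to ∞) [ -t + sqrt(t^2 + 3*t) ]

This has the form ∞ − ∞. Multiply and divide by the conjugate √(t^2 + 3*t) + t.
That gives (3t) / (√(t^2 + 3*t) + t).
Divide numerator and denominator by t: the limit is 3/(2·1) = 3/2.

3/2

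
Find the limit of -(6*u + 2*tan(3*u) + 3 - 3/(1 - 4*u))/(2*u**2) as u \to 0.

Substitution gives 0/0 (the numerator vanishes to order 2).
Expand each term to order u^2: the coefficient of u^2 in 2·tan(3u) is 0 and in -3·1/(1 - 4u) is -48.
Lower-order terms cancel with the polynomial part, so the numerator is (-48)·u^2 + o(u^2), and the limit is (-48)/(-2) = 24.

24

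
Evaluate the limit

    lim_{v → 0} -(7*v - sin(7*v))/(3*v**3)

-343/18

Direct substitution gives 0/0.
Apply L'Hôpital: lim (7 - 7*cos(7*v))/(-9*v^2), still 0/0.
Apply L'Hôpital: lim (49*sin(7*v))/(-18*v), still 0/0.
After 3 applications of L'Hôpital's rule the quotient is (343*cos(7*v))/(-18); substituting v = 0 gives -343/18.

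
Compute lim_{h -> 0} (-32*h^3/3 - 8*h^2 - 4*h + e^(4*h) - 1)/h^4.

Direct substitution gives 0/0.
Apply L'Hôpital: lim (-32*h^2 - 16*h + 4*e^(4*h) - 4)/(4*h^3), still 0/0.
Apply L'Hôpital: lim (-64*h + 16*e^(4*h) - 16)/(12*h^2), still 0/0.
Apply L'Hôpital: lim (64*e^(4*h) - 64)/(24*h), still 0/0.
After 4 applications of L'Hôpital's rule the quotient is (256*e^(4*h))/(24); substituting h = 0 gives 32/3.

32/3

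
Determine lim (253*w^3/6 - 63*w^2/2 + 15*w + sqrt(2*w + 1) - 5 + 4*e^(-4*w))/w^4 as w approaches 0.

1009/24

Substitution gives 0/0; apply L'Hôpital's rule 4 times.
After differentiating numerator and denominator 4 times the quotient is (1024*e^(-4*w) - 15/(2*w + 1)^(7/2))/(24); at w = 0 this is 1009/24.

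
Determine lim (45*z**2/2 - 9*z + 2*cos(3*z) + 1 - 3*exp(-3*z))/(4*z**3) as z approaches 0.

27/8

Substitution gives 0/0; apply L'Hôpital's rule 3 times.
After differentiating numerator and denominator 3 times the quotient is (54*sin(3*z) + 81*e^(-3*z))/(24); at z = 0 this is 27/8.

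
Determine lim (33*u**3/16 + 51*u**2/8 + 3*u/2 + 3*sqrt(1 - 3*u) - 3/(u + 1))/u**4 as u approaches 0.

-1599/128

Substitution gives 0/0 (the numerator vanishes to order 4).
Expand each term to order u^4: the coefficient of u^4 in -3·1/(1 + u) is -3 and in 3·√(1 - 3u) is -1215/128.
Lower-order terms cancel with the polynomial part, so the numerator is (-1599/128)·u^4 + o(u^4), and the limit is (-1599/128)/(1) = -1599/128.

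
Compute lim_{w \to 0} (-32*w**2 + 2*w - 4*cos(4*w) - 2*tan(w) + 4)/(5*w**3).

-2/15

Substitution gives 0/0; apply L'Hôpital's rule 3 times.
After differentiating numerator and denominator 3 times the quotient is (-256*sin(4*w) - 12*tan(w)^4 - 16*tan(w)^2 - 4)/(30); at w = 0 this is -2/15.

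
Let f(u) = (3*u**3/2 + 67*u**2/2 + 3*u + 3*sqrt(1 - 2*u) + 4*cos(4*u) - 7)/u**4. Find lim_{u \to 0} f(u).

979/24

Substitution gives 0/0 (the numerator vanishes to order 4).
Expand each term to order u^4: the coefficient of u^4 in 4·cos(4u) is 128/3 and in 3·√(1 - 2u) is -15/8.
Lower-order terms cancel with the polynomial part, so the numerator is (979/24)·u^4 + o(u^4), and the limit is (979/24)/(1) = 979/24.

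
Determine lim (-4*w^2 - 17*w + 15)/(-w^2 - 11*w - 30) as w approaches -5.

Since w = -5 makes numerator and denominator zero, (w + 5) divides both.
Cancelling it gives (3 - 4*w)/(-w - 6); now plug in w = -5 to get -23.

-23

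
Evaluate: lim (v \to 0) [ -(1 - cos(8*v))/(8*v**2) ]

Substitution gives 0/0.
Use (1 − cos u)/u² → 1/2 with u = 8v: the limit is 8²/(2·(-8)) = -4.

-4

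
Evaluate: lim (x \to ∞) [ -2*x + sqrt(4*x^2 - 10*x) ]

-5/2

An ∞ − ∞ form. Rationalising with the conjugate, the difference becomes (-10x) / (√(4*x^2 - 10*x) + 2x).
For large x the denominator behaves like 2·2x, so the quotient tends to -10/4 = -5/2.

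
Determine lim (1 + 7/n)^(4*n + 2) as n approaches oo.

e^(28)

Let L be the limit and take ln: ln L = lim (4n + 2)·ln(1 + 7/n) = lim (4n + 2)·(7/n + O(1/n²)) = 28.
Hence L = e^(28).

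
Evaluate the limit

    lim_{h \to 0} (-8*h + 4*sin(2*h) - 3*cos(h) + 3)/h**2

3/2

Substitution gives 0/0 (the numerator vanishes to order 2).
Expand each term to order h^2: the coefficient of h^2 in -3·cos(h) is 3/2 and in 4·sin(2h) is 0.
Lower-order terms cancel with the polynomial part, so the numerator is (3/2)·h^2 + o(h^2), and the limit is (3/2)/(1) = 3/2.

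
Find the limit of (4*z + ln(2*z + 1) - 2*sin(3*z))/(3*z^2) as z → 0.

-2/3

Substitution gives 0/0 (the numerator vanishes to order 2).
Expand each term to order z^2: the coefficient of z^2 in -2·sin(3z) is 0 and in ln(1 + 2z) is -2.
Lower-order terms cancel with the polynomial part, so the numerator is (-2)·z^2 + o(z^2), and the limit is (-2)/(3) = -2/3.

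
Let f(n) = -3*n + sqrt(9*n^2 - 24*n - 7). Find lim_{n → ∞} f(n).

This has the form ∞ − ∞. Multiply and divide by the conjugate √(9*n^2 - 24*n - 7) + 3n.
That gives (-24n - 7) / (√(9*n^2 - 24*n - 7) + 3n).
Divide numerator and denominator by n: the limit is -24/(2·3) = -4.

-4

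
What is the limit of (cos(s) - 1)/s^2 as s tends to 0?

-1/2

Direct substitution gives 0/0.
Apply L'Hôpital: lim (-sin(s))/(2*s), still 0/0.
After 2 applications of L'Hôpital's rule the quotient is (-cos(s))/(2); substituting s = 0 gives -1/2.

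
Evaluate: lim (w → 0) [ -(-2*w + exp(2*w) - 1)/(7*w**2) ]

-2/7

Direct substitution gives 0/0.
Apply L'Hôpital: lim (2*e^(2*w) - 2)/(-14*w), still 0/0.
After 2 applications of L'Hôpital's rule the quotient is (4*e^(2*w))/(-14); substituting w = 0 gives -2/7.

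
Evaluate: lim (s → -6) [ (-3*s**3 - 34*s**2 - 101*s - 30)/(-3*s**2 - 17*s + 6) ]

Since s = -6 makes numerator and denominator zero, (s + 6) divides both.
Cancelling it gives (-3*s^2 - 16*s - 5)/(1 - 3*s); now plug in s = -6 to get -17/19.

-17/19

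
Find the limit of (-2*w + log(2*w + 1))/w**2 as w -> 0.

Direct substitution gives 0/0.
Apply L'Hôpital: lim (-2 + 2/(2*w + 1))/(2*w), still 0/0.
After 2 applications of L'Hôpital's rule the quotient is (-4/(2*w + 1)^2)/(2); substituting w = 0 gives -2.

-2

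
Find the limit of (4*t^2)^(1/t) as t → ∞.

1

Base → ∞ and exponent → 0: an ∞^0 form.
Take logs: (1/t)·ln(4·t^2) = (ln 4 + 2·ln t)/t → 0.
So the limit is e^0 = 1.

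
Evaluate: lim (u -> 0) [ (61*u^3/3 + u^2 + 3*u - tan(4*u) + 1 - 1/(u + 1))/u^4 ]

-1

Substitution gives 0/0 (the numerator vanishes to order 4).
Expand each term to order u^4: the coefficient of u^4 in −1/(1 + u) is -1 and in −tan(4u) is 0.
Lower-order terms cancel with the polynomial part, so the numerator is (-1)·u^4 + o(u^4), and the limit is (-1)/(1) = -1.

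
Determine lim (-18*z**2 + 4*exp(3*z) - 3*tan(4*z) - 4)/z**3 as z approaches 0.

-46

Substitution gives 0/0; apply L'Hôpital's rule 3 times.
After differentiating numerator and denominator 3 times the quotient is (108*e^(3*z) - 1152*tan(4*z)^4 - 1536*tan(4*z)^2 - 384)/(6); at z = 0 this is -46.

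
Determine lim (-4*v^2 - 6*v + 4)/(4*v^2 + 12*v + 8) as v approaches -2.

-5/2

At v = -2 both the top and bottom vanish — a removable singularity. Factoring out (v + 2) from each leaves (2 - 4*v)/(4*v + 4), which at v = -2 equals -5/2.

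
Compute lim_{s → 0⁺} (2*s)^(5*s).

Base → 0⁺ and exponent → 0⁺: a 0^0 form.
Take logs: 5s·ln(2s). This is 0·(−∞); rewriting as ln(2s)/(1/(5s)) and applying L'Hôpital gives 0.
Hence the limit is e^0 = 1.

1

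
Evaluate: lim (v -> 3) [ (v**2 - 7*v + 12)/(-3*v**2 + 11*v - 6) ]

1/7

Since v = 3 makes numerator and denominator zero, (v - 3) divides both.
Cancelling it gives (v - 4)/(2 - 3*v); now plug in v = 3 to get 1/7.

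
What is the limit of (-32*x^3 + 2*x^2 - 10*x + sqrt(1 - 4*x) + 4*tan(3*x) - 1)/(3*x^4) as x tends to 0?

-10/3

Substitution gives 0/0 (the numerator vanishes to order 4).
Expand each term to order x^4: the coefficient of x^4 in 4·tan(3x) is 0 and in √(1 - 4x) is -10.
Lower-order terms cancel with the polynomial part, so the numerator is (-10)·x^4 + o(x^4), and the limit is (-10)/(3) = -10/3.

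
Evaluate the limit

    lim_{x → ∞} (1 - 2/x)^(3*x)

e^(-6)

Let L be the limit and take ln: ln L = lim (3x)·ln(1 - 2/x) = lim (3x)·(-2/x + O(1/x²)) = -6.
Hence L = e^(-6).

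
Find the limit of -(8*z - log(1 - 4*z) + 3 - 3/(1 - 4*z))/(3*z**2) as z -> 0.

40/3

Substitution gives 0/0; apply L'Hôpital's rule 2 times.
After differentiating numerator and denominator 2 times the quotient is (16*(4*z + 5)/(4*z - 1)^3)/(-6); at z = 0 this is 40/3.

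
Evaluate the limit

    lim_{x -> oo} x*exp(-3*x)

0

Write as x^1/e^{3x}, an ∞/∞ form.
Exponential growth dominates any polynomial, so repeated L'Hôpital (or the standard result) gives 0.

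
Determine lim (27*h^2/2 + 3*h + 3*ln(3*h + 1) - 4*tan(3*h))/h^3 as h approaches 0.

Substitution gives 0/0; apply L'Hôpital's rule 3 times.
After differentiating numerator and denominator 3 times the quotient is (54*(16*(3*h + 1)^3*(cos(6*h) - 2)/(cos(6*h) + 1)^2 + 3)/(3*h + 1)^3)/(6); at h = 0 this is -9.

-9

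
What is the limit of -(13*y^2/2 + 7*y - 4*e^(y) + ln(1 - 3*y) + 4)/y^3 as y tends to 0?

Substitution gives 0/0 (the numerator vanishes to order 3).
Expand each term to order y^3: the coefficient of y^3 in -4·e^(y) is -2/3 and in ln(1 - 3y) is -9.
Lower-order terms cancel with the polynomial part, so the numerator is (-29/3)·y^3 + o(y^3), and the limit is (-29/3)/(-1) = 29/3.

29/3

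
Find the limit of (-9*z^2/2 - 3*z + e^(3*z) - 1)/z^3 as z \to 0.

Direct substitution gives 0/0.
Apply L'Hôpital: lim (-9*z + 3*e^(3*z) - 3)/(3*z^2), still 0/0.
Apply L'Hôpital: lim (9*e^(3*z) - 9)/(6*z), still 0/0.
After 3 applications of L'Hôpital's rule the quotient is (27*e^(3*z))/(6); substituting z = 0 gives 9/2.

9/2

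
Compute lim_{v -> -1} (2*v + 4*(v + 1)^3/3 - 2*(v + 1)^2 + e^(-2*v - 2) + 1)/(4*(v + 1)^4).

1/6

Direct substitution gives 0/0.
Apply L'Hôpital: lim (-4*v + 4*(v + 1)^2 - 2*e^(-2*v - 2) - 2)/(16*(v + 1)^3), still 0/0.
Apply L'Hôpital: lim (8*v + 4*e^(-2*v - 2) + 4)/(48*(v + 1)^2), still 0/0.
Apply L'Hôpital: lim (8 - 8*e^(-2*v - 2))/(96*v + 96), still 0/0.
After 4 applications of L'Hôpital's rule the quotient is (16*e^(-2*v - 2))/(96); substituting v = -1 gives 1/6.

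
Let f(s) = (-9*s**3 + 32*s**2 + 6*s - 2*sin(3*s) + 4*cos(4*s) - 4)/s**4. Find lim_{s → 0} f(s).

128/3

Substitution gives 0/0 (the numerator vanishes to order 4).
Expand each term to order s^4: the coefficient of s^4 in -2·sin(3s) is 0 and in 4·cos(4s) is 128/3.
Lower-order terms cancel with the polynomial part, so the numerator is (128/3)·s^4 + o(s^4), and the limit is (128/3)/(1) = 128/3.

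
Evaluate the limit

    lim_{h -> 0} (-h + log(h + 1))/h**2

-1/2

Direct substitution gives 0/0.
Apply L'Hôpital: lim (-1 + 1/(h + 1))/(2*h), still 0/0.
After 2 applications of L'Hôpital's rule the quotient is (-1/(h + 1)^2)/(2); substituting h = 0 gives -1/2.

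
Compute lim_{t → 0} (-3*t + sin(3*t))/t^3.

-9/2

Direct substitution gives 0/0.
Apply L'Hôpital: lim (3*cos(3*t) - 3)/(3*t^2), still 0/0.
Apply L'Hôpital: lim (-9*sin(3*t))/(6*t), still 0/0.
After 3 applications of L'Hôpital's rule the quotient is (-27*cos(3*t))/(6); substituting t = 0 gives -9/2.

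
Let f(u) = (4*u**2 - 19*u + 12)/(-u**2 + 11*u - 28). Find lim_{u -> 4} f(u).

Since u = 4 makes numerator and denominator zero, (u - 4) divides both.
Cancelling it gives (4*u - 3)/(7 - u); now plug in u = 4 to get 13/3.

13/3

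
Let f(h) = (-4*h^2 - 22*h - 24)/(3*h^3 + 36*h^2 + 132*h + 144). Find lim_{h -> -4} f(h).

-5/6

At h = -4 both the top and bottom vanish — a removable singularity. Factoring out (h + 4) from each leaves (-4*h - 6)/(3*h^2 + 24*h + 36), which at h = -4 equals -5/6.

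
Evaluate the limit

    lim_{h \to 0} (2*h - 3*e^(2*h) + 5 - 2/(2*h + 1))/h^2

-14

Substitution gives 0/0 (the numerator vanishes to order 2).
Expand each term to order h^2: the coefficient of h^2 in -3·e^(2h) is -6 and in -2·1/(1 + 2h) is -8.
Lower-order terms cancel with the polynomial part, so the numerator is (-14)·h^2 + o(h^2), and the limit is (-14)/(1) = -14.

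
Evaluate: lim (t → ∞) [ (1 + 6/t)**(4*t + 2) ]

The base → 1 and the exponent → ∞: a 1^∞ form.
Take logarithms: (4t + 2)·ln(1 + 6/t). Since ln(1+u) ~ u for small u, this behaves like (4t)·(6/t) → 24.
So the limit is e^(24).

e^(24)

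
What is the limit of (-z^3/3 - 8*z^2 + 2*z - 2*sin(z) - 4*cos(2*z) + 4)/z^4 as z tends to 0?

-8/3

Substitution gives 0/0 (the numerator vanishes to order 4).
Expand each term to order z^4: the coefficient of z^4 in -4·cos(2z) is -8/3 and in -2·sin(z) is 0.
Lower-order terms cancel with the polynomial part, so the numerator is (-8/3)·z^4 + o(z^4), and the limit is (-8/3)/(1) = -8/3.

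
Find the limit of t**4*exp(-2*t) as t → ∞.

0

Write as t^4/e^{2t}, an ∞/∞ form.
Exponential growth dominates any polynomial, so repeated L'Hôpital (or the standard result) gives 0.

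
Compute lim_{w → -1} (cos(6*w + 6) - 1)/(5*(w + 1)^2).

-18/5

Direct substitution gives 0/0.
Apply L'Hôpital: lim (-6*sin(6*w + 6))/(10*w + 10), still 0/0.
After 2 applications of L'Hôpital's rule the quotient is (-36*cos(6*w + 6))/(10); substituting w = -1 gives -18/5.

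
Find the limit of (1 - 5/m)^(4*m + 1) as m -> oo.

e^(-20)

Write it as [(1 - 5/m)^m]^(4) · (1 - 5/m)^(1). The bracketed term tends to e^(-5) and the second factor to 1, so the limit is e^(-20).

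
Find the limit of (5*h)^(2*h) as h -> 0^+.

1

Base → 0⁺ and exponent → 0⁺: a 0^0 form.
Take logs: 2h·ln(5h). This is 0·(−∞); rewriting as ln(5h)/(1/(2h)) and applying L'Hôpital gives 0.
Hence the limit is e^0 = 1.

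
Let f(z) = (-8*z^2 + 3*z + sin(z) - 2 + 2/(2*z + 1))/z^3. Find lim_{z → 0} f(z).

Substitution gives 0/0; apply L'Hôpital's rule 3 times.
After differentiating numerator and denominator 3 times the quotient is (-cos(z) - 96/(2*z + 1)^4)/(6); at z = 0 this is -97/6.

-97/6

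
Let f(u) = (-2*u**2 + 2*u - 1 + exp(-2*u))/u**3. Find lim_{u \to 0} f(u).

Direct substitution gives 0/0.
Apply L'Hôpital: lim (-4*u + 2 - 2*e^(-2*u))/(3*u^2), still 0/0.
Apply L'Hôpital: lim (-4 + 4*e^(-2*u))/(6*u), still 0/0.
After 3 applications of L'Hôpital's rule the quotient is (-8*e^(-2*u))/(6); substituting u = 0 gives -4/3.

-4/3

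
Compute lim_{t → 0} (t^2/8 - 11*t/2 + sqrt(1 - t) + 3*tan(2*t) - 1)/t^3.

127/16

Substitution gives 0/0; apply L'Hôpital's rule 3 times.
After differentiating numerator and denominator 3 times the quotient is (144*tan(2*t)^2/cos(2*t)^2 + 48/cos(2*t)^2 - 3/(8*(1 - t)^(5/2)))/(6); at t = 0 this is 127/16.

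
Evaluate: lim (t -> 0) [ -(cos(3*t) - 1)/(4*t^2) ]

Direct substitution gives 0/0.
Apply L'Hôpital: lim (-3*sin(3*t))/(-8*t), still 0/0.
After 2 applications of L'Hôpital's rule the quotient is (-9*cos(3*t))/(-8); substituting t = 0 gives 9/8.

9/8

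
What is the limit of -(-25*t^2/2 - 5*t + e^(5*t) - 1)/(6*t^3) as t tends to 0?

Direct substitution gives 0/0.
Apply L'Hôpital: lim (-25*t + 5*e^(5*t) - 5)/(-18*t^2), still 0/0.
Apply L'Hôpital: lim (25*e^(5*t) - 25)/(-36*t), still 0/0.
After 3 applications of L'Hôpital's rule the quotient is (125*e^(5*t))/(-36); substituting t = 0 gives -125/36.

-125/36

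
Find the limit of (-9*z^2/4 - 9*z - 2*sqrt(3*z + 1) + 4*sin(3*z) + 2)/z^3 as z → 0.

-171/8

Substitution gives 0/0 (the numerator vanishes to order 3).
Expand each term to order z^3: the coefficient of z^3 in 4·sin(3z) is -18 and in -2·√(1 + 3z) is -27/8.
Lower-order terms cancel with the polynomial part, so the numerator is (-171/8)·z^3 + o(z^3), and the limit is (-171/8)/(1) = -171/8.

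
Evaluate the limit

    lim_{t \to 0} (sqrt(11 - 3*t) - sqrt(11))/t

-3*√(11)/22

A 0/0 form; rationalise with √(11 - 3t) + √11. This collapses the numerator to -3t, leaving -3/(√(11 - 3t) + √11) → -3/(2√11) = -3*√(11)/22.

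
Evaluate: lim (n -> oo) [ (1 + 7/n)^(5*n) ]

Write it as [(1 + 7/n)^n]^(5) · (1 + 7/n)^(0). The bracketed term tends to e^(7) and the second factor to 1, so the limit is e^(35).

e^(35)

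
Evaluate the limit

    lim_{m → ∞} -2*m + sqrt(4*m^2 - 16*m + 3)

This has the form ∞ − ∞. Multiply and divide by the conjugate √(4*m^2 - 16*m + 3) + 2m.
That gives (-16m + 3) / (√(4*m^2 - 16*m + 3) + 2m).
Divide numerator and denominator by m: the limit is -16/(2·2) = -4.

-4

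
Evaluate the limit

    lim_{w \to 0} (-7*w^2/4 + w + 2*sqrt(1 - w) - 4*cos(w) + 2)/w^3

-1/8

Substitution gives 0/0 (the numerator vanishes to order 3).
Expand each term to order w^3: the coefficient of w^3 in 2·√(1 - w) is -1/8 and in -4·cos(w) is 0.
Lower-order terms cancel with the polynomial part, so the numerator is (-1/8)·w^3 + o(w^3), and the limit is (-1/8)/(1) = -1/8.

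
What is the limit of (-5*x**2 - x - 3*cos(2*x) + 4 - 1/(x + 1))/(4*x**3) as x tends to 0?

1/4

Substitution gives 0/0; apply L'Hôpital's rule 3 times.
After differentiating numerator and denominator 3 times the quotient is (-24*sin(2*x) + 6/(x + 1)^4)/(24); at x = 0 this is 1/4.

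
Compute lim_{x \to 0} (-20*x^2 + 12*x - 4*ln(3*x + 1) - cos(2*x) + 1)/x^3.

Substitution gives 0/0 (the numerator vanishes to order 3).
Expand each term to order x^3: the coefficient of x^3 in -4·ln(1 + 3x) is -36 and in −cos(2x) is 0.
Lower-order terms cancel with the polynomial part, so the numerator is (-36)·x^3 + o(x^3), and the limit is (-36)/(1) = -36.

-36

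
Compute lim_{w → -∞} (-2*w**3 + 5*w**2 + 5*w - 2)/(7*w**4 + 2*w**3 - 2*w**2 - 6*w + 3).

The denominator has degree 4 and the numerator degree 3. Dividing numerator and denominator by w^4 sends every term to 0 except the leading denominator term, so the limit is 0.

0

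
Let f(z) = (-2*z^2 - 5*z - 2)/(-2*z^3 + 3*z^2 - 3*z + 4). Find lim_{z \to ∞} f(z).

0

The denominator has degree 3 and the numerator degree 2. Dividing numerator and denominator by z^3 sends every term to 0 except the leading denominator term, so the limit is 0.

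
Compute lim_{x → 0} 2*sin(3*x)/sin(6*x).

Substitution gives 0/0.
Divide numerator and denominator by x: sin(3x)/x → 3 and sin(6x)/x → 6, so the limit is 2·3/6 = 1.

1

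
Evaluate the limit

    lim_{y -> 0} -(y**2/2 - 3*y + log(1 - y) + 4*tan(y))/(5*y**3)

-1/5

Substitution gives 0/0 (the numerator vanishes to order 3).
Expand each term to order y^3: the coefficient of y^3 in 4·tan(y) is 4/3 and in ln(1 - y) is -1/3.
Lower-order terms cancel with the polynomial part, so the numerator is (1)·y^3 + o(y^3), and the limit is (1)/(-5) = -1/5.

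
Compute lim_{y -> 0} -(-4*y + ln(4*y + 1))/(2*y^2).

4

Direct substitution gives 0/0.
Apply L'Hôpital: lim (-4 + 4/(4*y + 1))/(-4*y), still 0/0.
After 2 applications of L'Hôpital's rule the quotient is (-16/(4*y + 1)^2)/(-4); substituting y = 0 gives 4.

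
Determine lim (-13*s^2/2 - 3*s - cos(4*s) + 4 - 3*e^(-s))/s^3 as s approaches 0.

Substitution gives 0/0 (the numerator vanishes to order 3).
Expand each term to order s^3: the coefficient of s^3 in -3·e^(-s) is 1/2 and in −cos(4s) is 0.
Lower-order terms cancel with the polynomial part, so the numerator is (1/2)·s^3 + o(s^3), and the limit is (1/2)/(1) = 1/2.

1/2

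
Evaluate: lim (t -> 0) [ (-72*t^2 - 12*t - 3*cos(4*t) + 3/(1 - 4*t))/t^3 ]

192

Substitution gives 0/0 (the numerator vanishes to order 3).
Expand each term to order t^3: the coefficient of t^3 in 3·1/(1 - 4t) is 192 and in -3·cos(4t) is 0.
Lower-order terms cancel with the polynomial part, so the numerator is (192)·t^3 + o(t^3), and the limit is (192)/(1) = 192.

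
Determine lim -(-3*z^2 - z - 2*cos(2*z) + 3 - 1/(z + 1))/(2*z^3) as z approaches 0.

Substitution gives 0/0 (the numerator vanishes to order 3).
Expand each term to order z^3: the coefficient of z^3 in -2·cos(2z) is 0 and in −1/(1 + z) is 1.
Lower-order terms cancel with the polynomial part, so the numerator is (1)·z^3 + o(z^3), and the limit is (1)/(-2) = -1/2.

-1/2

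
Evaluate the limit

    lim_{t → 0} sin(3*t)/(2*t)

Substitution gives 0/0.
Write it as (3/2)·sin(3t)/(3t); since sin(u)/u → 1, the limit is 3/2.

3/2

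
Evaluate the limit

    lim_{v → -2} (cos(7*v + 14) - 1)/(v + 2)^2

Direct substitution gives 0/0.
Apply L'Hôpital: lim (-7*sin(7*v + 14))/(2*v + 4), still 0/0.
After 2 applications of L'Hôpital's rule the quotient is (-49*cos(7*v + 14))/(2); substituting v = -2 gives -49/2.

-49/2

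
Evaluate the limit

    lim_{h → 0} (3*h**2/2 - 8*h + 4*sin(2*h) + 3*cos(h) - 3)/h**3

-16/3

Substitution gives 0/0; apply L'Hôpital's rule 3 times.
After differentiating numerator and denominator 3 times the quotient is (3*sin(h) - 32*cos(2*h))/(6); at h = 0 this is -16/3.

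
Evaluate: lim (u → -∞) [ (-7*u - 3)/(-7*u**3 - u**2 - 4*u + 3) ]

0

The denominator has degree 3 and the numerator degree 1. Dividing numerator and denominator by u^3 sends every term to 0 except the leading denominator term, so the limit is 0.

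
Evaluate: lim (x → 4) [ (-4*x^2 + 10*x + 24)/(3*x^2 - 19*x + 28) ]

-22/5

Since x = 4 makes numerator and denominator zero, (x - 4) divides both.
Cancelling it gives (-4*x - 6)/(3*x - 7); now plug in x = 4 to get -22/5.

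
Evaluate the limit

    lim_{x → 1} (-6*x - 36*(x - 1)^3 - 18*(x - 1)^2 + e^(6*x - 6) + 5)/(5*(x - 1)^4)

54/5

Direct substitution gives 0/0.
Apply L'Hôpital: lim (-36*x - 108*(x - 1)^2 + 6*e^(6*x - 6) + 30)/(20*(x - 1)^3), still 0/0.
Apply L'Hôpital: lim (-216*x + 36*e^(6*x - 6) + 180)/(60*(x - 1)^2), still 0/0.
Apply L'Hôpital: lim (216*e^(6*x - 6) - 216)/(120*x - 120), still 0/0.
After 4 applications of L'Hôpital's rule the quotient is (1296*e^(6*x - 6))/(120); substituting x = 1 gives 54/5.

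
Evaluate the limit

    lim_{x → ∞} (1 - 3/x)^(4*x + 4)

e^(-12)

The base → 1 and the exponent → ∞: a 1^∞ form.
Take logarithms: (4x + 4)·ln(1 - 3/x). Since ln(1+u) ~ u for small u, this behaves like (4x)·(-3/x) → -12.
So the limit is e^(-12).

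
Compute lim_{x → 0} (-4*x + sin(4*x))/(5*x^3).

-32/15

Direct substitution gives 0/0.
Apply L'Hôpital: lim (4*cos(4*x) - 4)/(15*x^2), still 0/0.
Apply L'Hôpital: lim (-16*sin(4*x))/(30*x), still 0/0.
After 3 applications of L'Hôpital's rule the quotient is (-64*cos(4*x))/(30); substituting x = 0 gives -32/15.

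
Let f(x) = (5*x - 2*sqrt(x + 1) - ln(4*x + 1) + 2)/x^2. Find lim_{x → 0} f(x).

Substitution gives 0/0; apply L'Hôpital's rule 2 times.
After differentiating numerator and denominator 2 times the quotient is (16/(4*x + 1)^2 + 1/(2*(x + 1)^(3/2)))/(2); at x = 0 this is 33/4.

33/4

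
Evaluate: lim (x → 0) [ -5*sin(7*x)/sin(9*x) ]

Substitution gives 0/0.
Divide numerator and denominator by x: sin(7x)/x → 7 and sin(9x)/x → 9, so the limit is -5·7/9 = -35/9.

-35/9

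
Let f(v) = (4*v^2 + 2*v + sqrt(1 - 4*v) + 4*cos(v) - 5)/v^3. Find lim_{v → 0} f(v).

Substitution gives 0/0; apply L'Hôpital's rule 3 times.
After differentiating numerator and denominator 3 times the quotient is (4*sin(v) - 24/(1 - 4*v)^(5/2))/(6); at v = 0 this is -4.

-4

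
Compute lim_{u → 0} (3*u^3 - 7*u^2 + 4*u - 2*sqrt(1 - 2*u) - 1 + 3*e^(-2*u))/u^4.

13/4

Substitution gives 0/0; apply L'Hôpital's rule 4 times.
After differentiating numerator and denominator 4 times the quotient is (48*e^(-2*u) + 30/(1 - 2*u)^(7/2))/(24); at u = 0 this is 13/4.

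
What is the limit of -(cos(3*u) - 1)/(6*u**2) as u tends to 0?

3/4

Direct substitution gives 0/0.
Apply L'Hôpital: lim (-3*sin(3*u))/(-12*u), still 0/0.
After 2 applications of L'Hôpital's rule the quotient is (-9*cos(3*u))/(-12); substituting u = 0 gives 3/4.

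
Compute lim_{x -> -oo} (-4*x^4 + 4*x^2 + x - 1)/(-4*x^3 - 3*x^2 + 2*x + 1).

The numerator has higher degree (4 > 3); the quotient behaves like (-4/(-4))·x^1 for large |x|.
As x → −∞ this diverges to -∞.

-∞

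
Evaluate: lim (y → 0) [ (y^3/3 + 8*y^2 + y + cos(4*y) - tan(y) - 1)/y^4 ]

32/3

Substitution gives 0/0; apply L'Hôpital's rule 4 times.
After differentiating numerator and denominator 4 times the quotient is (256*cos(4*y) - 24*tan(y)^5 - 40*tan(y)^3 - 16*tan(y))/(24); at y = 0 this is 32/3.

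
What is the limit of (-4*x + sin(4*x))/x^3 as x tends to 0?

-32/3

Direct substitution gives 0/0.
Apply L'Hôpital: lim (4*cos(4*x) - 4)/(3*x^2), still 0/0.
Apply L'Hôpital: lim (-16*sin(4*x))/(6*x), still 0/0.
After 3 applications of L'Hôpital's rule the quotient is (-64*cos(4*x))/(6); substituting x = 0 gives -32/3.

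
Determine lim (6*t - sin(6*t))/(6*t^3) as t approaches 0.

6

Direct substitution gives 0/0.
Apply L'Hôpital: lim (6 - 6*cos(6*t))/(18*t^2), still 0/0.
Apply L'Hôpital: lim (36*sin(6*t))/(36*t), still 0/0.
After 3 applications of L'Hôpital's rule the quotient is (216*cos(6*t))/(36); substituting t = 0 gives 6.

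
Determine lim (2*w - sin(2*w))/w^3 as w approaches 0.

Direct substitution gives 0/0.
Apply L'Hôpital: lim (2 - 2*cos(2*w))/(3*w^2), still 0/0.
Apply L'Hôpital: lim (4*sin(2*w))/(6*w), still 0/0.
After 3 applications of L'Hôpital's rule the quotient is (8*cos(2*w))/(6); substituting w = 0 gives 4/3.

4/3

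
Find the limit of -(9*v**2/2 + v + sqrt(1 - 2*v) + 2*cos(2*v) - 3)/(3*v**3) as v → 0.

1/6

Substitution gives 0/0; apply L'Hôpital's rule 3 times.
After differentiating numerator and denominator 3 times the quotient is (16*sin(2*v) - 3/(1 - 2*v)^(5/2))/(-18); at v = 0 this is 1/6.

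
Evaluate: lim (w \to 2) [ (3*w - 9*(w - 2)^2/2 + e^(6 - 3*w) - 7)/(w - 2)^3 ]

-9/2

Direct substitution gives 0/0.
Apply L'Hôpital: lim (-9*w - 3*e^(6 - 3*w) + 21)/(3*(w - 2)^2), still 0/0.
Apply L'Hôpital: lim (9*e^(6 - 3*w) - 9)/(6*w - 12), still 0/0.
After 3 applications of L'Hôpital's rule the quotient is (-27*e^(6 - 3*w))/(6); substituting w = 2 gives -9/2.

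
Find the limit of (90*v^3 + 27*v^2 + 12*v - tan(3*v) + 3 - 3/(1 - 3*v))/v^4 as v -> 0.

Substitution gives 0/0; apply L'Hôpital's rule 4 times.
After differentiating numerator and denominator 4 times the quotient is (648*tan(3*v)/cos(3*v)^2 - 1944*tan(3*v)/cos(3*v)^4 + 5832/(3*v - 1)^5)/(24); at v = 0 this is -243.

-243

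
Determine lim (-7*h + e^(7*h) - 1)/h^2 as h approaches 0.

49/2

Direct substitution gives 0/0.
Apply L'Hôpital: lim (7*e^(7*h) - 7)/(2*h), still 0/0.
After 2 applications of L'Hôpital's rule the quotient is (49*e^(7*h))/(2); substituting h = 0 gives 49/2.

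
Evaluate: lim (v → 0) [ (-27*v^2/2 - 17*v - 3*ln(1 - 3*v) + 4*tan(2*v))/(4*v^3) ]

113/12

Substitution gives 0/0 (the numerator vanishes to order 3).
Expand each term to order v^3: the coefficient of v^3 in 4·tan(2v) is 32/3 and in -3·ln(1 - 3v) is 27.
Lower-order terms cancel with the polynomial part, so the numerator is (113/3)·v^3 + o(v^3), and the limit is (113/3)/(4) = 113/12.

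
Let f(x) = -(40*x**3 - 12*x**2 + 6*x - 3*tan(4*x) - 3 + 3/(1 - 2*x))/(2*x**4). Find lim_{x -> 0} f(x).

-24

Substitution gives 0/0 (the numerator vanishes to order 4).
Expand each term to order x^4: the coefficient of x^4 in 3·1/(1 - 2x) is 48 and in -3·tan(4x) is 0.
Lower-order terms cancel with the polynomial part, so the numerator is (48)·x^4 + o(x^4), and the limit is (48)/(-2) = -24.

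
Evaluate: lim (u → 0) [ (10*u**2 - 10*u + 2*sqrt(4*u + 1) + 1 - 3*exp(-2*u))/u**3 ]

12

Substitution gives 0/0; apply L'Hôpital's rule 3 times.
After differentiating numerator and denominator 3 times the quotient is (24*e^(-2*u) + 48/(4*u + 1)^(5/2))/(6); at u = 0 this is 12.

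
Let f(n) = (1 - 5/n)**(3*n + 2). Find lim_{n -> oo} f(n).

Write it as [(1 - 5/n)^n]^(3) · (1 - 5/n)^(2). The bracketed term tends to e^(-5) and the second factor to 1, so the limit is e^(-15).

e^(-15)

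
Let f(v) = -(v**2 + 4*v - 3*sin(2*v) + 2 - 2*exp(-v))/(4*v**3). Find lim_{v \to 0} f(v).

-13/12

Substitution gives 0/0 (the numerator vanishes to order 3).
Expand each term to order v^3: the coefficient of v^3 in -2·e^(-v) is 1/3 and in -3·sin(2v) is 4.
Lower-order terms cancel with the polynomial part, so the numerator is (13/3)·v^3 + o(v^3), and the limit is (13/3)/(-4) = -13/12.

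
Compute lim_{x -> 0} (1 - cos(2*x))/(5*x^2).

2/5

Substitution gives 0/0.
Use (1 − cos u)/u² → 1/2 with u = 2x: the limit is 2²/(2·5) = 2/5.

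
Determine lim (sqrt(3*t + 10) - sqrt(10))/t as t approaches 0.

3*√(10)/20

A 0/0 form; rationalise with √(10 + 3t) + √10. This collapses the numerator to 3t, leaving 3/(√(10 + 3t) + √10) → 3/(2√10) = 3*√(10)/20.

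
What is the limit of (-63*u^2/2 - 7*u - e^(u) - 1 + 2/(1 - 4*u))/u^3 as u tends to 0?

767/6

Substitution gives 0/0 (the numerator vanishes to order 3).
Expand each term to order u^3: the coefficient of u^3 in 2·1/(1 - 4u) is 128 and in −e^(u) is -1/6.
Lower-order terms cancel with the polynomial part, so the numerator is (767/6)·u^3 + o(u^3), and the limit is (767/6)/(1) = 767/6.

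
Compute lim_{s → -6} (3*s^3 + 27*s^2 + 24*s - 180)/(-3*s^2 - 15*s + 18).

Direct substitution gives 0/0, so factor. Both numerator and denominator have (s + 6) as a factor.
After cancelling, the expression reduces to (3*s^2 + 9*s - 30)/(3 - 3*s).
Substituting s = -6 gives 8/7.

8/7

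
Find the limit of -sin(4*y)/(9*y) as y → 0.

Substitution gives 0/0.
Write it as (4/(-9))·sin(4y)/(4y); since sin(u)/u → 1, the limit is -4/9.

-4/9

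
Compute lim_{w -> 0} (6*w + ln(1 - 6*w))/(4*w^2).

-9/2

Direct substitution gives 0/0.
Apply L'Hôpital: lim (6 - 6/(1 - 6*w))/(8*w), still 0/0.
After 2 applications of L'Hôpital's rule the quotient is (-36/(1 - 6*w)^2)/(8); substituting w = 0 gives -9/2.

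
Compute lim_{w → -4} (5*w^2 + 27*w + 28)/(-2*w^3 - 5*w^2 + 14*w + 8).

At w = -4 both the top and bottom vanish — a removable singularity. Factoring out (w + 4) from each leaves (5*w + 7)/(-2*w^2 + 3*w + 2), which at w = -4 equals 13/42.

13/42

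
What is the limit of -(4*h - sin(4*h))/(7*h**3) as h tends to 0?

-32/21

Direct substitution gives 0/0.
Apply L'Hôpital: lim (4 - 4*cos(4*h))/(-21*h^2), still 0/0.
Apply L'Hôpital: lim (16*sin(4*h))/(-42*h), still 0/0.
After 3 applications of L'Hôpital's rule the quotient is (64*cos(4*h))/(-42); substituting h = 0 gives -32/21.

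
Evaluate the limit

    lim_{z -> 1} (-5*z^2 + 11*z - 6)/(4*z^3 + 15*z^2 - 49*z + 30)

Since z = 1 makes numerator and denominator zero, (z - 1) divides both.
Cancelling it gives (6 - 5*z)/(4*z^2 + 19*z - 30); now plug in z = 1 to get -1/7.

-1/7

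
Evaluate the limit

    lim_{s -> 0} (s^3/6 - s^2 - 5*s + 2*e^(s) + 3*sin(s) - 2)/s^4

1/12

Substitution gives 0/0 (the numerator vanishes to order 4).
Expand each term to order s^4: the coefficient of s^4 in 3·sin(s) is 0 and in 2·e^(s) is 1/12.
Lower-order terms cancel with the polynomial part, so the numerator is (1/12)·s^4 + o(s^4), and the limit is (1/12)/(1) = 1/12.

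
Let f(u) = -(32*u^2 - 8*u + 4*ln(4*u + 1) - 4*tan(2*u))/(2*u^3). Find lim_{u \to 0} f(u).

Substitution gives 0/0; apply L'Hôpital's rule 3 times.
After differentiating numerator and denominator 3 times the quotient is (-128*tan(2*u)^2/cos(2*u)^2 - 64/cos(2*u)^4 + 512/(4*u + 1)^3)/(-12); at u = 0 this is -112/3.

-112/3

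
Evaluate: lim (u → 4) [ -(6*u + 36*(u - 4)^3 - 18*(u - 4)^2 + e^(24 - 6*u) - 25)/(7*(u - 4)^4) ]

-54/7

Direct substitution gives 0/0.
Apply L'Hôpital: lim (-36*u + 108*(u - 4)^2 - 6*e^(24 - 6*u) + 150)/(-28*(u - 4)^3), still 0/0.
Apply L'Hôpital: lim (216*u + 36*e^(24 - 6*u) - 900)/(-84*(u - 4)^2), still 0/0.
Apply L'Hôpital: lim (216 - 216*e^(24 - 6*u))/(672 - 168*u), still 0/0.
After 4 applications of L'Hôpital's rule the quotient is (1296*e^(24 - 6*u))/(-168); substituting u = 4 gives -54/7.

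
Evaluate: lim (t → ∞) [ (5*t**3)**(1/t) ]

1

Base → ∞ and exponent → 0: an ∞^0 form.
Take logs: (1/t)·ln(5·t^3) = (ln 5 + 3·ln t)/t → 0.
So the limit is e^0 = 1.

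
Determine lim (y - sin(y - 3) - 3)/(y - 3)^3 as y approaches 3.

1/6

Direct substitution gives 0/0.
Apply L'Hôpital: lim (1 - cos(y - 3))/(3*(y - 3)^2), still 0/0.
Apply L'Hôpital: lim (sin(y - 3))/(6*y - 18), still 0/0.
After 3 applications of L'Hôpital's rule the quotient is (cos(y - 3))/(6); substituting y = 3 gives 1/6.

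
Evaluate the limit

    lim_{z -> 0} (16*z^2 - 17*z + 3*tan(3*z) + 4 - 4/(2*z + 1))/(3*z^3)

Substitution gives 0/0; apply L'Hôpital's rule 3 times.
After differentiating numerator and denominator 3 times the quotient is (486*tan(3*z)^2/cos(3*z)^2 + 162/cos(3*z)^2 + 192/(2*z + 1)^4)/(18); at z = 0 this is 59/3.

59/3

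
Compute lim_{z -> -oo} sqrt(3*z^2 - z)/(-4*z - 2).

For large |z|, √(3*z^2 - z) ≈ √3·|z| and the denominator ≈ -4z.
Since z → −∞, |z| = −z, giving −√3/(-4) = √(3)/4.

√(3)/4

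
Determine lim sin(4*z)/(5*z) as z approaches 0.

Substitution gives 0/0.
Write it as (4/5)·sin(4z)/(4z); since sin(u)/u → 1, the limit is 4/5.

4/5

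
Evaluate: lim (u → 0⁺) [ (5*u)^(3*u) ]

1

Base → 0⁺ and exponent → 0⁺: a 0^0 form.
Take logs: 3u·ln(5u). This is 0·(−∞); rewriting as ln(5u)/(1/(3u)) and applying L'Hôpital gives 0.
Hence the limit is e^0 = 1.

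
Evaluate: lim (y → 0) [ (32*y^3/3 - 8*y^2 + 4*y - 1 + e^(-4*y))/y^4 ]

32/3

Direct substitution gives 0/0.
Apply L'Hôpital: lim (32*y^2 - 16*y + 4 - 4*e^(-4*y))/(4*y^3), still 0/0.
Apply L'Hôpital: lim (64*y - 16 + 16*e^(-4*y))/(12*y^2), still 0/0.
Apply L'Hôpital: lim (64 - 64*e^(-4*y))/(24*y), still 0/0.
After 4 applications of L'Hôpital's rule the quotient is (256*e^(-4*y))/(24); substituting y = 0 gives 32/3.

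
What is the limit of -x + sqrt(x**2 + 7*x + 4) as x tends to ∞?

7/2

An ∞ − ∞ form. Rationalising with the conjugate, the difference becomes (7x + 4) / (√(x^2 + 7*x + 4) + x).
For large x the denominator behaves like 2·x, so the quotient tends to 7/2 = 7/2.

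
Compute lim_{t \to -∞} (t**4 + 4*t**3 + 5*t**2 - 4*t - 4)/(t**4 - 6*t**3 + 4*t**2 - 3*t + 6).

Numerator and denominator both have degree 4.
Dividing every term by t^4, all lower-order terms vanish and the limit is the ratio of leading coefficients, 1/(1) = 1.

1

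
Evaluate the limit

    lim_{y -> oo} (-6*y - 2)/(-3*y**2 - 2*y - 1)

The denominator has degree 2 and the numerator degree 1. Dividing numerator and denominator by y^2 sends every term to 0 except the leading denominator term, so the limit is 0.

0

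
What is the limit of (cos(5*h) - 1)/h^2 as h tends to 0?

-25/2

Direct substitution gives 0/0.
Apply L'Hôpital: lim (-5*sin(5*h))/(2*h), still 0/0.
After 2 applications of L'Hôpital's rule the quotient is (-25*cos(5*h))/(2); substituting h = 0 gives -25/2.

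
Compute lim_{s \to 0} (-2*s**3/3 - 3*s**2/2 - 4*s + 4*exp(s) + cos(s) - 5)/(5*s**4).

1/24

Substitution gives 0/0 (the numerator vanishes to order 4).
Expand each term to order s^4: the coefficient of s^4 in cos(s) is 1/24 and in 4·e^(s) is 1/6.
Lower-order terms cancel with the polynomial part, so the numerator is (5/24)·s^4 + o(s^4), and the limit is (5/24)/(5) = 1/24.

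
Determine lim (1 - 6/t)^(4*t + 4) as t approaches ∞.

e^(-24)

The base → 1 and the exponent → ∞: a 1^∞ form.
Take logarithms: (4t + 4)·ln(1 - 6/t). Since ln(1+u) ~ u for small u, this behaves like (4t)·(-6/t) → -24.
So the limit is e^(-24).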